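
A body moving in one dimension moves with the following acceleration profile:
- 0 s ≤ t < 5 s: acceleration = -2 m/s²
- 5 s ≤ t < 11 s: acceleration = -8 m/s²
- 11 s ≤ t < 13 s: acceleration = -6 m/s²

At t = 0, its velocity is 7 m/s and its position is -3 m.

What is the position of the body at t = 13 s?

On each constant-a segment, Δv = aΔt and Δx = v₀Δt + ½aΔt²; chain segment to segment.
0–5 s: v starts 7 m/s; Δx = 7·5 + ½·-2·5² = 10 m; v ends -3 m/s.
5–11 s: v starts -3 m/s; Δx = -3·6 + ½·-8·6² = -162 m; v ends -51 m/s.
11–13 s: v starts -51 m/s; Δx = -51·2 + ½·-6·2² = -114 m; v ends -63 m/s.
x(13) = -3 + Σ Δx = -269 m.

-269 m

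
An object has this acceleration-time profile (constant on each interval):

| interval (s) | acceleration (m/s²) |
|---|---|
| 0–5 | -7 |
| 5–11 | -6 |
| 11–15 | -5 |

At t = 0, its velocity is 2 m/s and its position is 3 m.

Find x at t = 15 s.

On each constant-a segment, Δv = aΔt and Δx = v₀Δt + ½aΔt²; chain segment to segment.
0–5 s: v starts 2 m/s; Δx = 2·5 + ½·-7·5² = -77.5 m; v ends -33 m/s.
5–11 s: v starts -33 m/s; Δx = -33·6 + ½·-6·6² = -306 m; v ends -69 m/s.
11–15 s: v starts -69 m/s; Δx = -69·4 + ½·-5·4² = -316 m; v ends -89 m/s.
x(15) = 3 + Σ Δx = -696.5 m.

-696.5 m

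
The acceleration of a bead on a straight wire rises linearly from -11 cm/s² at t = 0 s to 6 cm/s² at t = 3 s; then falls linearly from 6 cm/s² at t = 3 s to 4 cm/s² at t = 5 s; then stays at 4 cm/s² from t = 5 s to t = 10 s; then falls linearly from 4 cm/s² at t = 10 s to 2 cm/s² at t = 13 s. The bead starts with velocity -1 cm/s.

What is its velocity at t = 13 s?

Δv equals the area under the a-t graph; then v = v₀ + Δv.
0–3 s: ½(-11 + 6)(3) = -7.5 cm/s
3–5 s: ½(6 + 4)(2) = 10 cm/s
5–10 s: 4 × 5 = 20 cm/s
10–13 s: ½(4 + 2)(3) = 9 cm/s
Δv = 31.5 cm/s, so v(13) = -1 + (31.5) = 30.5 cm/s.

30.5 cm/s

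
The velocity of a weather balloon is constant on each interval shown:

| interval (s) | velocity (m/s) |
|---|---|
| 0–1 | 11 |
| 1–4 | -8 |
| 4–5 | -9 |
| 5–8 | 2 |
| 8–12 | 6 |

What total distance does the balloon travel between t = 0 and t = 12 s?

74 m

Total distance travelled is ∫|v| dt — sum the magnitudes of each area piece.
0–1 s: |11| × 1 = 11 m
1–4 s: |-8| × 3 = 24 m
4–5 s: |-9| × 1 = 9 m
5–8 s: |2| × 3 = 6 m
8–12 s: |6| × 4 = 24 m
Total distance = 74 m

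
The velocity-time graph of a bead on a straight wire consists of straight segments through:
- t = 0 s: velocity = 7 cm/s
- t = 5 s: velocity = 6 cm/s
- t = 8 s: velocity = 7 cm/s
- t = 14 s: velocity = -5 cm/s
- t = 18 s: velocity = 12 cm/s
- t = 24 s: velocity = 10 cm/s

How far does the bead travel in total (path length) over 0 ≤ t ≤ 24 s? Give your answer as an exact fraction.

Distance (not displacement) is the total path length: add the absolute areas under v-t.
0–5 s: |½(7 + 6)(5)| = 32.5 cm
5–8 s: |½(6 + 7)(3)| = 19.5 cm
8–14 s: v = 0 at t = 11.5 s; triangle areas 12.25 + 6.25 = 18.5 cm
14–18 s: v = 0 at t = 258/17 s; triangle areas 50/17 + 288/17 = 338/17 cm
18–24 s: |½(12 + 10)(6)| = 66 cm
Total distance = 5317/34 cm

5317/34 cm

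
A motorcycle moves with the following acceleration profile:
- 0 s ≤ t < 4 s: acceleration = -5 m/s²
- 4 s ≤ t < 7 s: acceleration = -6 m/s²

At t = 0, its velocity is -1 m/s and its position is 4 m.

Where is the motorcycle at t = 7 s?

On each constant-a segment, Δv = aΔt and Δx = v₀Δt + ½aΔt²; chain segment to segment.
0–4 s: v starts -1 m/s; Δx = -1·4 + ½·-5·4² = -44 m; v ends -21 m/s.
4–7 s: v starts -21 m/s; Δx = -21·3 + ½·-6·3² = -90 m; v ends -39 m/s.
x(7) = 4 + Σ Δx = -130 m.

-130 m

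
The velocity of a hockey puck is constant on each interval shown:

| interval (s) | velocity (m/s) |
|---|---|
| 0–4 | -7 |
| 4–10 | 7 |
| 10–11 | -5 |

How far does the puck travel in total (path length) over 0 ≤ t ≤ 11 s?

75 m

Total distance travelled is ∫|v| dt — sum the magnitudes of each area piece.
0–4 s: |-7| × 4 = 28 m
4–10 s: |7| × 6 = 42 m
10–11 s: |-5| × 1 = 5 m
Total distance = 75 m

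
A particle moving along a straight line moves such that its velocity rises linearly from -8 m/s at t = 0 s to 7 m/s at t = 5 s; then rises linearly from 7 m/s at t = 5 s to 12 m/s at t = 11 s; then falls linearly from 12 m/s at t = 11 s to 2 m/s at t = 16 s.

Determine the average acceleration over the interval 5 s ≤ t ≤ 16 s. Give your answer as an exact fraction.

Average acceleration = Δv/Δt = (2 − 7)/(16 − 5) = -5/11 m/s².

-5/11 m/s²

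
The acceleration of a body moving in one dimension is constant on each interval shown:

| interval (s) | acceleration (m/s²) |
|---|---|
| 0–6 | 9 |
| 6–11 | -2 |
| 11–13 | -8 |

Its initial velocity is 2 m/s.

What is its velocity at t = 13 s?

Δv equals the area under the a-t graph; then v = v₀ + Δv.
0–6 s: 9 × 6 = 54 m/s
6–11 s: -2 × 5 = -10 m/s
11–13 s: -8 × 2 = -16 m/s
Δv = 28 m/s, so v(13) = 2 + (28) = 30 m/s.

30 m/s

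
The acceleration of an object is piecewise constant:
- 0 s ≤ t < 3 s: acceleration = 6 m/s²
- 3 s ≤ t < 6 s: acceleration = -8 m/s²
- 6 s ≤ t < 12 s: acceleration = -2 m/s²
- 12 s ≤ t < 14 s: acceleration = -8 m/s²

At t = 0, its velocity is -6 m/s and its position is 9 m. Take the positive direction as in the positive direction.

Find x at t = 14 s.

On each constant-a segment, Δv = aΔt and Δx = v₀Δt + ½aΔt²; chain segment to segment.
0–3 s: v starts -6 m/s; Δx = -6·3 + ½·6·3² = 9 m; v ends 12 m/s.
3–6 s: v starts 12 m/s; Δx = 12·3 + ½·-8·3² = 0 m; v ends -12 m/s.
6–12 s: v starts -12 m/s; Δx = -12·6 + ½·-2·6² = -108 m; v ends -24 m/s.
12–14 s: v starts -24 m/s; Δx = -24·2 + ½·-8·2² = -64 m; v ends -40 m/s.
x(14) = 9 + Σ Δx = -154 m.

-154 m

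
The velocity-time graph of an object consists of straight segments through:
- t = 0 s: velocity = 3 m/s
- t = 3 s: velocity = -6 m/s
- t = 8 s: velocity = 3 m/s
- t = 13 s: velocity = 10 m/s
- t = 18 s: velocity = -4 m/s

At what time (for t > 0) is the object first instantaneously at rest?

t = 1 s

v changes sign on 0–3 s (from 3 to -6); the graph is linear there, so v = 0 at t = 0 + (-3)·(3 − 0)/(-6 − 3) = 1 s.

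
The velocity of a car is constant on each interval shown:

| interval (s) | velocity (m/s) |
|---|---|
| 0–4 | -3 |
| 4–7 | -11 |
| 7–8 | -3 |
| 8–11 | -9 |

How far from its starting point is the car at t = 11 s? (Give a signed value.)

-75 m

Displacement is the signed area under the v-t curve.
0–4 s: -3 × 4 = -12 m
4–7 s: -11 × 3 = -33 m
7–8 s: -3 × 1 = -3 m
8–11 s: -9 × 3 = -27 m
Net displacement = -75 m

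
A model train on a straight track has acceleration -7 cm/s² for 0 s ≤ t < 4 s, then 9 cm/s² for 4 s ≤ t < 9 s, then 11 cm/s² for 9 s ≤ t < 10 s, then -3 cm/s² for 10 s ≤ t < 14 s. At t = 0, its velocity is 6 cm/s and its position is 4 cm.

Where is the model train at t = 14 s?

On each constant-a segment, Δv = aΔt and Δx = v₀Δt + ½aΔt²; chain segment to segment.
0–4 s: v starts 6 cm/s; Δx = 6·4 + ½·-7·4² = -32 cm; v ends -22 cm/s.
4–9 s: v starts -22 cm/s; Δx = -22·5 + ½·9·5² = 2.5 cm; v ends 23 cm/s.
9–10 s: v starts 23 cm/s; Δx = 23·1 + ½·11·1² = 28.5 cm; v ends 34 cm/s.
10–14 s: v starts 34 cm/s; Δx = 34·4 + ½·-3·4² = 112 cm; v ends 22 cm/s.
x(14) = 4 + Σ Δx = 115 cm.

115 cm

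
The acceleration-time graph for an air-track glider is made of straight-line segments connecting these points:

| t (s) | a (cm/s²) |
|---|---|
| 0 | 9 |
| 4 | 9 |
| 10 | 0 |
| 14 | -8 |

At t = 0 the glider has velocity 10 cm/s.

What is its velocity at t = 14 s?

Δv equals the area under the a-t graph; then v = v₀ + Δv.
0–4 s: 9 × 4 = 36 cm/s
4–10 s: ½(9 + 0)(6) = 27 cm/s
10–14 s: ½(0 + -8)(4) = -16 cm/s
Δv = 47 cm/s, so v(14) = 10 + (47) = 57 cm/s.

57 cm/s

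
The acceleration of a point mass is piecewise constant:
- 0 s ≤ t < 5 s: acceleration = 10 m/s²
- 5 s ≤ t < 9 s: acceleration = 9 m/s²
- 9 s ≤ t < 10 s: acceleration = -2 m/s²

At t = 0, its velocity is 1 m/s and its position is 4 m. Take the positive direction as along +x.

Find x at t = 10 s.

On each constant-a segment, Δv = aΔt and Δx = v₀Δt + ½aΔt²; chain segment to segment.
0–5 s: v starts 1 m/s; Δx = 1·5 + ½·10·5² = 130 m; v ends 51 m/s.
5–9 s: v starts 51 m/s; Δx = 51·4 + ½·9·4² = 276 m; v ends 87 m/s.
9–10 s: v starts 87 m/s; Δx = 87·1 + ½·-2·1² = 86 m; v ends 85 m/s.
x(10) = 4 + Σ Δx = 496 m.

496 m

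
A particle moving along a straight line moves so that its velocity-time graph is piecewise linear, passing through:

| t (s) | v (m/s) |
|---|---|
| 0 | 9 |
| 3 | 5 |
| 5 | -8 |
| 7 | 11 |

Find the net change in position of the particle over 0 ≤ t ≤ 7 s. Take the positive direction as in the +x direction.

Net displacement equals the area under the velocity-time graph (areas below the axis count negative).
0–3 s: ½(9 + 5)(3) = 21 m
3–5 s: ½(5 + -8)(2) = -3 m
5–7 s: ½(-8 + 11)(2) = 3 m
Net displacement = 21 m

21 m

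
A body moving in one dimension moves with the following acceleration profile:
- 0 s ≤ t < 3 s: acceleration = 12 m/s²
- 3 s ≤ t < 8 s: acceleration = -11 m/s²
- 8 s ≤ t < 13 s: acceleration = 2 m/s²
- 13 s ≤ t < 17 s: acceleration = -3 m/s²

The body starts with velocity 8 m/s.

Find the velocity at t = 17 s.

Δv equals the area under the a-t graph; then v = v₀ + Δv.
0–3 s: 12 × 3 = 36 m/s
3–8 s: -11 × 5 = -55 m/s
8–13 s: 2 × 5 = 10 m/s
13–17 s: -3 × 4 = -12 m/s
Δv = -21 m/s, so v(17) = 8 + (-21) = -13 m/s.

-13 m/s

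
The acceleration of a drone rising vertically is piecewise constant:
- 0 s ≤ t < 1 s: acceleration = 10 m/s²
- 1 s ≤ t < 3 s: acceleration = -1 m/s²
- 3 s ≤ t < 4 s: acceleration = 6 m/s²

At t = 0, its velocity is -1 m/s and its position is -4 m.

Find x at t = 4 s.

26 m

On each constant-a segment, Δv = aΔt and Δx = v₀Δt + ½aΔt²; chain segment to segment.
0–1 s: v starts -1 m/s; Δx = -1·1 + ½·10·1² = 4 m; v ends 9 m/s.
1–3 s: v starts 9 m/s; Δx = 9·2 + ½·-1·2² = 16 m; v ends 7 m/s.
3–4 s: v starts 7 m/s; Δx = 7·1 + ½·6·1² = 10 m; v ends 13 m/s.
x(4) = -4 + Σ Δx = 26 m.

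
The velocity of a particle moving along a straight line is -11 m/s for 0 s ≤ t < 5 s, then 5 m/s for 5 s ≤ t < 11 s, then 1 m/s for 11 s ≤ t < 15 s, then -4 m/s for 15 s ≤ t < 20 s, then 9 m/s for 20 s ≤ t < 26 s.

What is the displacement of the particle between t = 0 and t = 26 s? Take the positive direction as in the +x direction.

Displacement is the signed area under the v-t curve.
0–5 s: -11 × 5 = -55 m
5–11 s: 5 × 6 = 30 m
11–15 s: 1 × 4 = 4 m
15–20 s: -4 × 5 = -20 m
20–26 s: 9 × 6 = 54 m
Net displacement = 13 m

13 m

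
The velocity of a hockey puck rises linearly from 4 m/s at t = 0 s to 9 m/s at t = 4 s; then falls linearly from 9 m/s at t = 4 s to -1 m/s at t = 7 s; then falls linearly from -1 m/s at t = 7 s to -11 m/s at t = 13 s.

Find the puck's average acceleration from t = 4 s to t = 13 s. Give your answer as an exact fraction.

Average acceleration = Δv/Δt = (-11 − 9)/(13 − 4) = -20/9 m/s².

-20/9 m/s²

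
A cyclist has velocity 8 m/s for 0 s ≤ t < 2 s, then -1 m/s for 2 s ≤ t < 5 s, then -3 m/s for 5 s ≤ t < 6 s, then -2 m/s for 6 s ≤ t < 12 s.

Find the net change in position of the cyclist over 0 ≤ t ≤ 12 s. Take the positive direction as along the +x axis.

-2 m

Displacement is the signed area under the v-t curve.
0–2 s: 8 × 2 = 16 m
2–5 s: -1 × 3 = -3 m
5–6 s: -3 × 1 = -3 m
6–12 s: -2 × 6 = -12 m
Net displacement = -2 m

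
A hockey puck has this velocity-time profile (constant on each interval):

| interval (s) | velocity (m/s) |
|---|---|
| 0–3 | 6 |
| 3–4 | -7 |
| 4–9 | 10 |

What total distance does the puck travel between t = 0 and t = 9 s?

75 m

Total distance travelled is ∫|v| dt — sum the magnitudes of each area piece.
0–3 s: |6| × 3 = 18 m
3–4 s: |-7| × 1 = 7 m
4–9 s: |10| × 5 = 50 m
Total distance = 75 m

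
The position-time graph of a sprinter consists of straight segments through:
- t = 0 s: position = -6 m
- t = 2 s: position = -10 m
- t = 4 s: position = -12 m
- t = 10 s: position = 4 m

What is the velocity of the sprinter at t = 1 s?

-2 m/s

Velocity is the slope of the x-t graph on 0–2 s: (-10 − -6)/(2 − 0) = -2 m/s.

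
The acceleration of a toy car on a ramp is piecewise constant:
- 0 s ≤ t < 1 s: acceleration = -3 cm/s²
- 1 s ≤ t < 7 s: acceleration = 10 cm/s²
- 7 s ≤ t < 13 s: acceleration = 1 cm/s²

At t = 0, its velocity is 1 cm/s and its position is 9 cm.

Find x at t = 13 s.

542.5 cm

On each constant-a segment, Δv = aΔt and Δx = v₀Δt + ½aΔt²; chain segment to segment.
0–1 s: v starts 1 cm/s; Δx = 1·1 + ½·-3·1² = -0.5 cm; v ends -2 cm/s.
1–7 s: v starts -2 cm/s; Δx = -2·6 + ½·10·6² = 168 cm; v ends 58 cm/s.
7–13 s: v starts 58 cm/s; Δx = 58·6 + ½·1·6² = 366 cm; v ends 64 cm/s.
x(13) = 9 + Σ Δx = 542.5 cm.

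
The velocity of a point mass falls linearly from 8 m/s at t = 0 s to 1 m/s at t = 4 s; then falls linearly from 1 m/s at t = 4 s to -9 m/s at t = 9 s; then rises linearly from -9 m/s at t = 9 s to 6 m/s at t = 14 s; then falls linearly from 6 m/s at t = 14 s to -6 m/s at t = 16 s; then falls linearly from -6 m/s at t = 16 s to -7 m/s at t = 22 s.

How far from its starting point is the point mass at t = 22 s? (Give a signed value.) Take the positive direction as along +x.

Net displacement equals the area under the velocity-time graph (areas below the axis count negative).
0–4 s: ½(8 + 1)(4) = 18 m
4–9 s: ½(1 + -9)(5) = -20 m
9–14 s: ½(-9 + 6)(5) = -7.5 m
14–16 s: ½(6 + -6)(2) = 0 m
16–22 s: ½(-6 + -7)(6) = -39 m
Net displacement = -48.5 m

-48.5 m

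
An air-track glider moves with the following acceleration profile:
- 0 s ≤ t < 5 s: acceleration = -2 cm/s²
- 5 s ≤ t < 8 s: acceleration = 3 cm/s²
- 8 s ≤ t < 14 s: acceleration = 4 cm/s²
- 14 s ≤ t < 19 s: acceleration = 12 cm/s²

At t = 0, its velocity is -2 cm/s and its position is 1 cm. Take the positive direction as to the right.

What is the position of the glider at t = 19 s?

252.5 cm

On each constant-a segment, Δv = aΔt and Δx = v₀Δt + ½aΔt²; chain segment to segment.
0–5 s: v starts -2 cm/s; Δx = -2·5 + ½·-2·5² = -35 cm; v ends -12 cm/s.
5–8 s: v starts -12 cm/s; Δx = -12·3 + ½·3·3² = -22.5 cm; v ends -3 cm/s.
8–14 s: v starts -3 cm/s; Δx = -3·6 + ½·4·6² = 54 cm; v ends 21 cm/s.
14–19 s: v starts 21 cm/s; Δx = 21·5 + ½·12·5² = 255 cm; v ends 81 cm/s.
x(19) = 1 + Σ Δx = 252.5 cm.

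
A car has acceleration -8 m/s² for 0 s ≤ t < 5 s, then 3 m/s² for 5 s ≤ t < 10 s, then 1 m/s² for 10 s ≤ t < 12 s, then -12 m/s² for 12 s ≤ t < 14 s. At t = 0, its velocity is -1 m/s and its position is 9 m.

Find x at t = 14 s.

On each constant-a segment, Δv = aΔt and Δx = v₀Δt + ½aΔt²; chain segment to segment.
0–5 s: v starts -1 m/s; Δx = -1·5 + ½·-8·5² = -105 m; v ends -41 m/s.
5–10 s: v starts -41 m/s; Δx = -41·5 + ½·3·5² = -167.5 m; v ends -26 m/s.
10–12 s: v starts -26 m/s; Δx = -26·2 + ½·1·2² = -50 m; v ends -24 m/s.
12–14 s: v starts -24 m/s; Δx = -24·2 + ½·-12·2² = -72 m; v ends -48 m/s.
x(14) = 9 + Σ Δx = -385.5 m.

-385.5 m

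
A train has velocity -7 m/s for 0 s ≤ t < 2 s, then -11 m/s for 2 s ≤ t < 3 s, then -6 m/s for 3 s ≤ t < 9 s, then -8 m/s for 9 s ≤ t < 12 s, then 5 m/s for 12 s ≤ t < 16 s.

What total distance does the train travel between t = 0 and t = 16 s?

Distance (not displacement) is the total path length: add the absolute areas under v-t.
0–2 s: |-7| × 2 = 14 m
2–3 s: |-11| × 1 = 11 m
3–9 s: |-6| × 6 = 36 m
9–12 s: |-8| × 3 = 24 m
12–16 s: |5| × 4 = 20 m
Total distance = 105 m

105 m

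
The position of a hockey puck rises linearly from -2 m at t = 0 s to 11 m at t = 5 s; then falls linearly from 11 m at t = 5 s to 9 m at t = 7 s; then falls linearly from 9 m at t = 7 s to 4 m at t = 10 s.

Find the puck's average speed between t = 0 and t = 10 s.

Average speed = (total path length)/(elapsed time); on a piecewise-linear x-t graph the path length is Σ|Δx|.
0–5 s: |Δx| = |11 − -2| = 13 m
5–7 s: |Δx| = |9 − 11| = 2 m
7–10 s: |Δx| = |4 − 9| = 5 m
Total path = 20 m; average speed = 20/10 = 2 m/s.

2 m/s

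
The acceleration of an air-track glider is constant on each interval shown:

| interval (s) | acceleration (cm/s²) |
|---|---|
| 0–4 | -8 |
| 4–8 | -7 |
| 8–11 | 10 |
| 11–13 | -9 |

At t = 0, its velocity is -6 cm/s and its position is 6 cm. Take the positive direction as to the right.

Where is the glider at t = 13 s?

-533 cm

On each constant-a segment, Δv = aΔt and Δx = v₀Δt + ½aΔt²; chain segment to segment.
0–4 s: v starts -6 cm/s; Δx = -6·4 + ½·-8·4² = -88 cm; v ends -38 cm/s.
4–8 s: v starts -38 cm/s; Δx = -38·4 + ½·-7·4² = -208 cm; v ends -66 cm/s.
8–11 s: v starts -66 cm/s; Δx = -66·3 + ½·10·3² = -153 cm; v ends -36 cm/s.
11–13 s: v starts -36 cm/s; Δx = -36·2 + ½·-9·2² = -90 cm; v ends -54 cm/s.
x(13) = 6 + Σ Δx = -533 cm.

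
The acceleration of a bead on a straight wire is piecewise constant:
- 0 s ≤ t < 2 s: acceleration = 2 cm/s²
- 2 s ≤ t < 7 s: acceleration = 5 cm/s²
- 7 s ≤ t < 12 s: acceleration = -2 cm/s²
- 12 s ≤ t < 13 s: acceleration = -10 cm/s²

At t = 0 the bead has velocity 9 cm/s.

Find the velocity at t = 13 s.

Δv equals the area under the a-t graph; then v = v₀ + Δv.
0–2 s: 2 × 2 = 4 cm/s
2–7 s: 5 × 5 = 25 cm/s
7–12 s: -2 × 5 = -10 cm/s
12–13 s: -10 × 1 = -10 cm/s
Δv = 9 cm/s, so v(13) = 9 + (9) = 18 cm/s.

18 cm/s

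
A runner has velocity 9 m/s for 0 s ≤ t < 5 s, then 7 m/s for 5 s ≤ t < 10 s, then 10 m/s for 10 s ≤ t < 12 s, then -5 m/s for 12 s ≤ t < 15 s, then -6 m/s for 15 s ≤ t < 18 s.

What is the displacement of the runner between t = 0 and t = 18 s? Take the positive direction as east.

Net displacement equals the area under the velocity-time graph (areas below the axis count negative).
0–5 s: 9 × 5 = 45 m
5–10 s: 7 × 5 = 35 m
10–12 s: 10 × 2 = 20 m
12–15 s: -5 × 3 = -15 m
15–18 s: -6 × 3 = -18 m
Net displacement = 67 m

67 m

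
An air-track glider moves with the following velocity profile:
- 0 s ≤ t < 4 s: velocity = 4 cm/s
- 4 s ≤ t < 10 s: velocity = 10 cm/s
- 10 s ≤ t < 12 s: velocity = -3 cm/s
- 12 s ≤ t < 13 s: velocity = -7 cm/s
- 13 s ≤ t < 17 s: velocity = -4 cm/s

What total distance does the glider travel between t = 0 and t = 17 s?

105 cm

Distance (not displacement) is the total path length: add the absolute areas under v-t.
0–4 s: |4| × 4 = 16 cm
4–10 s: |10| × 6 = 60 cm
10–12 s: |-3| × 2 = 6 cm
12–13 s: |-7| × 1 = 7 cm
13–17 s: |-4| × 4 = 16 cm
Total distance = 105 cm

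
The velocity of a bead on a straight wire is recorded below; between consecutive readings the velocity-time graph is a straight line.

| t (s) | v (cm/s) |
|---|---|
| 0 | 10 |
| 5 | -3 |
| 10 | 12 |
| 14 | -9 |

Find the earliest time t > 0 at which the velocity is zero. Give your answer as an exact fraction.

t = 50/13 s

v changes sign on 0–5 s (from 10 to -3); the graph is linear there, so v = 0 at t = 0 + (-10)·(5 − 0)/(-3 − 10) = 50/13 s.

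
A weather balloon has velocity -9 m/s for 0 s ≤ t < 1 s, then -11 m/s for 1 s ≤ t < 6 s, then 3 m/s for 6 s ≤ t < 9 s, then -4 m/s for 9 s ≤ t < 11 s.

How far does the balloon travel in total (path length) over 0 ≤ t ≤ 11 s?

Total distance travelled is ∫|v| dt — sum the magnitudes of each area piece.
0–1 s: |-9| × 1 = 9 m
1–6 s: |-11| × 5 = 55 m
6–9 s: |3| × 3 = 9 m
9–11 s: |-4| × 2 = 8 m
Total distance = 81 m

81 m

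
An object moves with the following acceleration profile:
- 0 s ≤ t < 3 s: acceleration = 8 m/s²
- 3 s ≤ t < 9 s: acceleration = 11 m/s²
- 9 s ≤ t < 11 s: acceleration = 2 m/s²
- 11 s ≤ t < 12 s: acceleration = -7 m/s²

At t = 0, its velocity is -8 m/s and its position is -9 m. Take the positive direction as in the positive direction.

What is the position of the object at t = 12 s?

547.5 m

On each constant-a segment, Δv = aΔt and Δx = v₀Δt + ½aΔt²; chain segment to segment.
0–3 s: v starts -8 m/s; Δx = -8·3 + ½·8·3² = 12 m; v ends 16 m/s.
3–9 s: v starts 16 m/s; Δx = 16·6 + ½·11·6² = 294 m; v ends 82 m/s.
9–11 s: v starts 82 m/s; Δx = 82·2 + ½·2·2² = 168 m; v ends 86 m/s.
11–12 s: v starts 86 m/s; Δx = 86·1 + ½·-7·1² = 82.5 m; v ends 79 m/s.
x(12) = -9 + Σ Δx = 547.5 m.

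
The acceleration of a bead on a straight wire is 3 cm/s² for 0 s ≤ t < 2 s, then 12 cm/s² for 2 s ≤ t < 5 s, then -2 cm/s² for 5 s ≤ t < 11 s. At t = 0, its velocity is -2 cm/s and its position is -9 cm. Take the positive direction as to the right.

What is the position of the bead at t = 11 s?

263 cm

On each constant-a segment, Δv = aΔt and Δx = v₀Δt + ½aΔt²; chain segment to segment.
0–2 s: v starts -2 cm/s; Δx = -2·2 + ½·3·2² = 2 cm; v ends 4 cm/s.
2–5 s: v starts 4 cm/s; Δx = 4·3 + ½·12·3² = 66 cm; v ends 40 cm/s.
5–11 s: v starts 40 cm/s; Δx = 40·6 + ½·-2·6² = 204 cm; v ends 28 cm/s.
x(11) = -9 + Σ Δx = 263 cm.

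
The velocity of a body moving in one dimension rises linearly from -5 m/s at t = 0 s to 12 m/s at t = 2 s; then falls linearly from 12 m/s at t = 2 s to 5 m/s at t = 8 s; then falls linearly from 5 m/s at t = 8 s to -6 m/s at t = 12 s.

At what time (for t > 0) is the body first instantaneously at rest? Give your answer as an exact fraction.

v changes sign on 0–2 s (from -5 to 12); the graph is linear there, so v = 0 at t = 0 + (5)·(2 − 0)/(12 − -5) = 10/17 s.

t = 10/17 s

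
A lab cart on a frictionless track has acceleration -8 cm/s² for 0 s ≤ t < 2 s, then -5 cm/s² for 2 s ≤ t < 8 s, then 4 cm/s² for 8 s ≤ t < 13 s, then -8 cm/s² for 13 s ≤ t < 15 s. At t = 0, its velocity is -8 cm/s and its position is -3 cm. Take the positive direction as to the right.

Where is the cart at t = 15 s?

-573 cm

On each constant-a segment, Δv = aΔt and Δx = v₀Δt + ½aΔt²; chain segment to segment.
0–2 s: v starts -8 cm/s; Δx = -8·2 + ½·-8·2² = -32 cm; v ends -24 cm/s.
2–8 s: v starts -24 cm/s; Δx = -24·6 + ½·-5·6² = -234 cm; v ends -54 cm/s.
8–13 s: v starts -54 cm/s; Δx = -54·5 + ½·4·5² = -220 cm; v ends -34 cm/s.
13–15 s: v starts -34 cm/s; Δx = -34·2 + ½·-8·2² = -84 cm; v ends -50 cm/s.
x(15) = -3 + Σ Δx = -573 cm.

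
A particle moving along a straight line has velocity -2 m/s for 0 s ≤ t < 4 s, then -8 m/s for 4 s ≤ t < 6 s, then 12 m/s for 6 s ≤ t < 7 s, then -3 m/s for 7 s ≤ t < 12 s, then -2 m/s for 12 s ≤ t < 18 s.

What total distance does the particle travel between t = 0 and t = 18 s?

Total distance travelled is ∫|v| dt — sum the magnitudes of each area piece.
0–4 s: |-2| × 4 = 8 m
4–6 s: |-8| × 2 = 16 m
6–7 s: |12| × 1 = 12 m
7–12 s: |-3| × 5 = 15 m
12–18 s: |-2| × 6 = 12 m
Total distance = 63 m

63 m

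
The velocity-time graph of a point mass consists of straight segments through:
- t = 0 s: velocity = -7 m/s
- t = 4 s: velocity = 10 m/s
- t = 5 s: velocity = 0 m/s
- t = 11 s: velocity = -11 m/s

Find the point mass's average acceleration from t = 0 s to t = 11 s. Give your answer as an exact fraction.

-4/11 m/s²

Average acceleration = Δv/Δt = (-11 − -7)/(11 − 0) = -4/11 m/s².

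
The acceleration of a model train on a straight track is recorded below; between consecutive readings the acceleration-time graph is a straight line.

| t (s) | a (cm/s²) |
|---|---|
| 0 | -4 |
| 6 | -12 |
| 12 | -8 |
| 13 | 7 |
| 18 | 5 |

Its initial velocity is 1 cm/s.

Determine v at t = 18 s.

-77.5 cm/s

Δv equals the area under the a-t graph; then v = v₀ + Δv.
0–6 s: ½(-4 + -12)(6) = -48 cm/s
6–12 s: ½(-12 + -8)(6) = -60 cm/s
12–13 s: ½(-8 + 7)(1) = -0.5 cm/s
13–18 s: ½(7 + 5)(5) = 30 cm/s
Δv = -78.5 cm/s, so v(18) = 1 + (-78.5) = -77.5 cm/s.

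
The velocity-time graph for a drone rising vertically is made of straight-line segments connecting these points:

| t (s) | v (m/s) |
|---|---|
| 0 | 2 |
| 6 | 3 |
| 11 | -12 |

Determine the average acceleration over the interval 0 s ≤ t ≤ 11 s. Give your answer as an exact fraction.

-14/11 m/s²

Average acceleration = Δv/Δt = (-12 − 2)/(11 − 0) = -14/11 m/s².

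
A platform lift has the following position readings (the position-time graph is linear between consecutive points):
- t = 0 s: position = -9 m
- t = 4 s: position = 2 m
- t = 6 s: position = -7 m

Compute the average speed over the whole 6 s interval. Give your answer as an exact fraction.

10/3 m/s

Average speed = (total path length)/(elapsed time); on a piecewise-linear x-t graph the path length is Σ|Δx|.
0–4 s: |Δx| = |2 − -9| = 11 m
4–6 s: |Δx| = |-7 − 2| = 9 m
Total path = 20 m; average speed = 20/6 = 10/3 m/s.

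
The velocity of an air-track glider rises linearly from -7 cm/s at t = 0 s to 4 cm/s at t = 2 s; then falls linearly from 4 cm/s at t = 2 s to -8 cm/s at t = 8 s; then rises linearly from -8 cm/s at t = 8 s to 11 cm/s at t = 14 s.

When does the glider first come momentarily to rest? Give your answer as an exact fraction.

t = 14/11 s

v changes sign on 0–2 s (from -7 to 4); the graph is linear there, so v = 0 at t = 0 + (7)·(2 − 0)/(4 − -7) = 14/11 s.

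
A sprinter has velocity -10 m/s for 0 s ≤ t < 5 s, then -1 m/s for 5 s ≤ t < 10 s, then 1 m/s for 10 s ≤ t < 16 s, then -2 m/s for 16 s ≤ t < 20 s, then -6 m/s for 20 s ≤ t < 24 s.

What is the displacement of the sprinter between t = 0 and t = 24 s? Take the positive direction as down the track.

-81 m

Net displacement equals the area under the velocity-time graph (areas below the axis count negative).
0–5 s: -10 × 5 = -50 m
5–10 s: -1 × 5 = -5 m
10–16 s: 1 × 6 = 6 m
16–20 s: -2 × 4 = -8 m
20–24 s: -6 × 4 = -24 m
Net displacement = -81 m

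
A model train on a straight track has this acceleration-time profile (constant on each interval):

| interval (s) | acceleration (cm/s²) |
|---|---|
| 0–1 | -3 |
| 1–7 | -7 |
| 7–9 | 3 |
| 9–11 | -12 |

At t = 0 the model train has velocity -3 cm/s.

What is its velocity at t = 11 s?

Δv equals the area under the a-t graph; then v = v₀ + Δv.
0–1 s: -3 × 1 = -3 cm/s
1–7 s: -7 × 6 = -42 cm/s
7–9 s: 3 × 2 = 6 cm/s
9–11 s: -12 × 2 = -24 cm/s
Δv = -63 cm/s, so v(11) = -3 + (-63) = -66 cm/s.

-66 cm/s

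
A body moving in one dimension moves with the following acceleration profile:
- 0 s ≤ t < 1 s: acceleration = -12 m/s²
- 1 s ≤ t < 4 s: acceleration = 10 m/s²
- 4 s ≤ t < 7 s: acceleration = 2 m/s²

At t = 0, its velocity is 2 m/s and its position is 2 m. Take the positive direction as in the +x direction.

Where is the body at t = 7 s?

82 m

On each constant-a segment, Δv = aΔt and Δx = v₀Δt + ½aΔt²; chain segment to segment.
0–1 s: v starts 2 m/s; Δx = 2·1 + ½·-12·1² = -4 m; v ends -10 m/s.
1–4 s: v starts -10 m/s; Δx = -10·3 + ½·10·3² = 15 m; v ends 20 m/s.
4–7 s: v starts 20 m/s; Δx = 20·3 + ½·2·3² = 69 m; v ends 26 m/s.
x(7) = 2 + Σ Δx = 82 m.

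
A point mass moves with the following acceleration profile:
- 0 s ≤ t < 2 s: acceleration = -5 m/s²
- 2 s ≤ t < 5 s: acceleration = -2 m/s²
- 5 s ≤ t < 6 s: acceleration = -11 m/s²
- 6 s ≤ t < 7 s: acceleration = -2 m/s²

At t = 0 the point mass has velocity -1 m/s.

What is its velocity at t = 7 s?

-30 m/s

Δv equals the area under the a-t graph; then v = v₀ + Δv.
0–2 s: -5 × 2 = -10 m/s
2–5 s: -2 × 3 = -6 m/s
5–6 s: -11 × 1 = -11 m/s
6–7 s: -2 × 1 = -2 m/s
Δv = -29 m/s, so v(7) = -1 + (-29) = -30 m/s.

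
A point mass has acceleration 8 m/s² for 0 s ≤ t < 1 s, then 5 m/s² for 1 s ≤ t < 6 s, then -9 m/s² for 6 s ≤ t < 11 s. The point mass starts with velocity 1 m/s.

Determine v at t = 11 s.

-11 m/s

Δv equals the area under the a-t graph; then v = v₀ + Δv.
0–1 s: 8 × 1 = 8 m/s
1–6 s: 5 × 5 = 25 m/s
6–11 s: -9 × 5 = -45 m/s
Δv = -12 m/s, so v(11) = 1 + (-12) = -11 m/s.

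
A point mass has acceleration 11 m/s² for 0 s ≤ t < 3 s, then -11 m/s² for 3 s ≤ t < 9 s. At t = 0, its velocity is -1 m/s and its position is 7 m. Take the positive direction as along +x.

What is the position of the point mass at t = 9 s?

47.5 m

On each constant-a segment, Δv = aΔt and Δx = v₀Δt + ½aΔt²; chain segment to segment.
0–3 s: v starts -1 m/s; Δx = -1·3 + ½·11·3² = 46.5 m; v ends 32 m/s.
3–9 s: v starts 32 m/s; Δx = 32·6 + ½·-11·6² = -6 m; v ends -34 m/s.
x(9) = 7 + Σ Δx = 47.5 m.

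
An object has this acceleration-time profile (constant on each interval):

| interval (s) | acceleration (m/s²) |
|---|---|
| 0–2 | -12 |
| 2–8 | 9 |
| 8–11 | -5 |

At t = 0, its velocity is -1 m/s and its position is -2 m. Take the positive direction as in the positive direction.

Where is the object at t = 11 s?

48.5 m

On each constant-a segment, Δv = aΔt and Δx = v₀Δt + ½aΔt²; chain segment to segment.
0–2 s: v starts -1 m/s; Δx = -1·2 + ½·-12·2² = -26 m; v ends -25 m/s.
2–8 s: v starts -25 m/s; Δx = -25·6 + ½·9·6² = 12 m; v ends 29 m/s.
8–11 s: v starts 29 m/s; Δx = 29·3 + ½·-5·3² = 64.5 m; v ends 14 m/s.
x(11) = -2 + Σ Δx = 48.5 m.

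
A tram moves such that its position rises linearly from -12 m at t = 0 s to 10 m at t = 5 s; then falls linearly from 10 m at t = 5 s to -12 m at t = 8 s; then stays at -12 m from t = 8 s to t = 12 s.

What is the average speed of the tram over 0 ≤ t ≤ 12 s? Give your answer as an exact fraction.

Average speed = (total path length)/(elapsed time); on a piecewise-linear x-t graph the path length is Σ|Δx|.
0–5 s: |Δx| = |10 − -12| = 22 m
5–8 s: |Δx| = |-12 − 10| = 22 m
8–12 s: |Δx| = |-12 − -12| = 0 m
Total path = 44 m; average speed = 44/12 = 11/3 m/s.

11/3 m/s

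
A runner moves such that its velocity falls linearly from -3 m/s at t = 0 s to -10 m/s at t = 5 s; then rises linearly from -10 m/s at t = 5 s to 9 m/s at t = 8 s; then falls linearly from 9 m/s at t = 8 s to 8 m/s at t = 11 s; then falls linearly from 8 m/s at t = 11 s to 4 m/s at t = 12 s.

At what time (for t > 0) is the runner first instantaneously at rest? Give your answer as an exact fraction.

v changes sign on 5–8 s (from -10 to 9); the graph is linear there, so v = 0 at t = 5 + (10)·(8 − 5)/(9 − -10) = 125/19 s.

t = 125/19 s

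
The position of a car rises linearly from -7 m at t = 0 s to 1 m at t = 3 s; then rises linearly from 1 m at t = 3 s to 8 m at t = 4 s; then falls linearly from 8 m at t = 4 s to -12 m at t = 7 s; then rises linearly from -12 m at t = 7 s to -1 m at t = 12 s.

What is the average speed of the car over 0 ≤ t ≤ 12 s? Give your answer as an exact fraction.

23/6 m/s

Average speed = (total path length)/(elapsed time); on a piecewise-linear x-t graph the path length is Σ|Δx|.
0–3 s: |Δx| = |1 − -7| = 8 m
3–4 s: |Δx| = |8 − 1| = 7 m
4–7 s: |Δx| = |-12 − 8| = 20 m
7–12 s: |Δx| = |-1 − -12| = 11 m
Total path = 46 m; average speed = 46/12 = 23/6 m/s.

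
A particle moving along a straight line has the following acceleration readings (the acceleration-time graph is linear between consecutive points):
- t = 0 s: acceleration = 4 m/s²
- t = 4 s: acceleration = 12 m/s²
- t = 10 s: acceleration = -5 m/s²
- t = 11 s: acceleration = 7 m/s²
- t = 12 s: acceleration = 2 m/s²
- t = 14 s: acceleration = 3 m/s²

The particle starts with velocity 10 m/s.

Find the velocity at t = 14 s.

73.5 m/s

Δv equals the area under the a-t graph; then v = v₀ + Δv.
0–4 s: ½(4 + 12)(4) = 32 m/s
4–10 s: ½(12 + -5)(6) = 21 m/s
10–11 s: ½(-5 + 7)(1) = 1 m/s
11–12 s: ½(7 + 2)(1) = 4.5 m/s
12–14 s: ½(2 + 3)(2) = 5 m/s
Δv = 63.5 m/s, so v(14) = 10 + (63.5) = 73.5 m/s.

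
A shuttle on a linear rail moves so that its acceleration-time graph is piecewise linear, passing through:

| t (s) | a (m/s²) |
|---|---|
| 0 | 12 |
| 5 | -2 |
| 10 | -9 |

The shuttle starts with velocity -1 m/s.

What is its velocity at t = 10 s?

Δv equals the area under the a-t graph; then v = v₀ + Δv.
0–5 s: ½(12 + -2)(5) = 25 m/s
5–10 s: ½(-2 + -9)(5) = -27.5 m/s
Δv = -2.5 m/s, so v(10) = -1 + (-2.5) = -3.5 m/s.

-3.5 m/s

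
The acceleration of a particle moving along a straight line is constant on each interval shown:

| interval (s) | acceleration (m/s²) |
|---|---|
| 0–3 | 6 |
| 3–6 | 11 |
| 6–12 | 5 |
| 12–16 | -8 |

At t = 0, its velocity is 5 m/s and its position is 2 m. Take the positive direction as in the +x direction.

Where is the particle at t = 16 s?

868.5 m

On each constant-a segment, Δv = aΔt and Δx = v₀Δt + ½aΔt²; chain segment to segment.
0–3 s: v starts 5 m/s; Δx = 5·3 + ½·6·3² = 42 m; v ends 23 m/s.
3–6 s: v starts 23 m/s; Δx = 23·3 + ½·11·3² = 118.5 m; v ends 56 m/s.
6–12 s: v starts 56 m/s; Δx = 56·6 + ½·5·6² = 426 m; v ends 86 m/s.
12–16 s: v starts 86 m/s; Δx = 86·4 + ½·-8·4² = 280 m; v ends 54 m/s.
x(16) = 2 + Σ Δx = 868.5 m.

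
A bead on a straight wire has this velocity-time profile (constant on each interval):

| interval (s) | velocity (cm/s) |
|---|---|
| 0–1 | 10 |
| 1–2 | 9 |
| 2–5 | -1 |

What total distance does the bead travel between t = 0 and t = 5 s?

Distance (not displacement) is the total path length: add the absolute areas under v-t.
0–1 s: |10| × 1 = 10 cm
1–2 s: |9| × 1 = 9 cm
2–5 s: |-1| × 3 = 3 cm
Total distance = 22 cm

22 cm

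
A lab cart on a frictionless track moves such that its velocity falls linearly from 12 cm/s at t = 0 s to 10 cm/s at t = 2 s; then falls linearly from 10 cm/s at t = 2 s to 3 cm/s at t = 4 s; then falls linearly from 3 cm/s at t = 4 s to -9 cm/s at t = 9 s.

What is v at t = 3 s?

6.5 cm/s

On 2–4 s the graph is linear from 10 to 3 cm/s: v(3) = 10 + (3 − 10)·(3 − 2)/(4 − 2) = 6.5 cm/s.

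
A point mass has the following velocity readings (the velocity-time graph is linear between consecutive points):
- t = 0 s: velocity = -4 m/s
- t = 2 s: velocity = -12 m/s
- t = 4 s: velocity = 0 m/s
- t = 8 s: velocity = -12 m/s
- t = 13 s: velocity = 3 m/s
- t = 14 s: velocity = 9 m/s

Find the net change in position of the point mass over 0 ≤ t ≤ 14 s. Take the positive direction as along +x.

-68.5 m

Displacement is the signed area under the v-t curve.
0–2 s: ½(-4 + -12)(2) = -16 m
2–4 s: ½(-12 + 0)(2) = -12 m
4–8 s: ½(0 + -12)(4) = -24 m
8–13 s: ½(-12 + 3)(5) = -22.5 m
13–14 s: ½(3 + 9)(1) = 6 m
Net displacement = -68.5 m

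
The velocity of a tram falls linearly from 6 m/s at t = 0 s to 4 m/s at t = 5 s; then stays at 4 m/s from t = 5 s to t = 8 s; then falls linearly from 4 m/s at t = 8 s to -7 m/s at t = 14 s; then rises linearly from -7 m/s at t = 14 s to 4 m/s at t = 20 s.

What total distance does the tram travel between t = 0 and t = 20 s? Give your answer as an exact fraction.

Distance (not displacement) is the total path length: add the absolute areas under v-t.
0–5 s: |½(6 + 4)(5)| = 25 m
5–8 s: |4| × 3 = 12 m
8–14 s: v = 0 at t = 112/11 s; triangle areas 48/11 + 147/11 = 195/11 m
14–20 s: v = 0 at t = 196/11 s; triangle areas 147/11 + 48/11 = 195/11 m
Total distance = 797/11 m

797/11 m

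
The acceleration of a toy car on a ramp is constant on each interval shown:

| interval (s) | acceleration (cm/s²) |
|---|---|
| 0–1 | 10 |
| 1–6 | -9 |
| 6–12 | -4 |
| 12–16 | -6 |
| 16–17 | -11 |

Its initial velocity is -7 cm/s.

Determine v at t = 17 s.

Δv equals the area under the a-t graph; then v = v₀ + Δv.
0–1 s: 10 × 1 = 10 cm/s
1–6 s: -9 × 5 = -45 cm/s
6–12 s: -4 × 6 = -24 cm/s
12–16 s: -6 × 4 = -24 cm/s
16–17 s: -11 × 1 = -11 cm/s
Δv = -94 cm/s, so v(17) = -7 + (-94) = -101 cm/s.

-101 cm/s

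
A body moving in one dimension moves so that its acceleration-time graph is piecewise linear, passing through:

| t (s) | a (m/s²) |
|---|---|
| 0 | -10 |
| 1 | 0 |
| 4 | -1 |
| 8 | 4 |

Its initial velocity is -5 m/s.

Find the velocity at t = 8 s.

-5.5 m/s

Δv equals the area under the a-t graph; then v = v₀ + Δv.
0–1 s: ½(-10 + 0)(1) = -5 m/s
1–4 s: ½(0 + -1)(3) = -1.5 m/s
4–8 s: ½(-1 + 4)(4) = 6 m/s
Δv = -0.5 m/s, so v(8) = -5 + (-0.5) = -5.5 m/s.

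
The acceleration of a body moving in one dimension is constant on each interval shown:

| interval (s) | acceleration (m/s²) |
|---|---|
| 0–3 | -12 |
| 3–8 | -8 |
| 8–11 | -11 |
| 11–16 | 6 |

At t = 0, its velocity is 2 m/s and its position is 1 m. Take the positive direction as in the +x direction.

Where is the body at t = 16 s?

On each constant-a segment, Δv = aΔt and Δx = v₀Δt + ½aΔt²; chain segment to segment.
0–3 s: v starts 2 m/s; Δx = 2·3 + ½·-12·3² = -48 m; v ends -34 m/s.
3–8 s: v starts -34 m/s; Δx = -34·5 + ½·-8·5² = -270 m; v ends -74 m/s.
8–11 s: v starts -74 m/s; Δx = -74·3 + ½·-11·3² = -271.5 m; v ends -107 m/s.
11–16 s: v starts -107 m/s; Δx = -107·5 + ½·6·5² = -460 m; v ends -77 m/s.
x(16) = 1 + Σ Δx = -1048.5 m.

-1048.5 m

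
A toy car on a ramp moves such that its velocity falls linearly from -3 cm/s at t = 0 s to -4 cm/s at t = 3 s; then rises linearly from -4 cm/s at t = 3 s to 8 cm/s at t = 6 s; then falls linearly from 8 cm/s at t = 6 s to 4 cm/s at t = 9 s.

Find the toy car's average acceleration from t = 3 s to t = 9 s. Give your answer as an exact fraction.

Average acceleration = Δv/Δt = (4 − -4)/(9 − 3) = 4/3 cm/s².

4/3 cm/s²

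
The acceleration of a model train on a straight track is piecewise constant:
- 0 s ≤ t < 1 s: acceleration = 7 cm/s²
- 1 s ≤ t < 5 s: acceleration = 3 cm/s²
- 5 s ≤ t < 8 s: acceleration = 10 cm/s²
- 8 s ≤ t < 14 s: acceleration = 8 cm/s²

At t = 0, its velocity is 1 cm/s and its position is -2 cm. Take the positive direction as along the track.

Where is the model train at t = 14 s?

On each constant-a segment, Δv = aΔt and Δx = v₀Δt + ½aΔt²; chain segment to segment.
0–1 s: v starts 1 cm/s; Δx = 1·1 + ½·7·1² = 4.5 cm; v ends 8 cm/s.
1–5 s: v starts 8 cm/s; Δx = 8·4 + ½·3·4² = 56 cm; v ends 20 cm/s.
5–8 s: v starts 20 cm/s; Δx = 20·3 + ½·10·3² = 105 cm; v ends 50 cm/s.
8–14 s: v starts 50 cm/s; Δx = 50·6 + ½·8·6² = 444 cm; v ends 98 cm/s.
x(14) = -2 + Σ Δx = 607.5 cm.

607.5 cm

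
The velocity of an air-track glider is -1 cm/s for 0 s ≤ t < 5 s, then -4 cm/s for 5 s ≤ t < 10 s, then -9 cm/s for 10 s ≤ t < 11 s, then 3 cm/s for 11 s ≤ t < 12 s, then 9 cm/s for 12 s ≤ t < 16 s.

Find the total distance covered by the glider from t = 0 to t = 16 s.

Total distance travelled is ∫|v| dt — sum the magnitudes of each area piece.
0–5 s: |-1| × 5 = 5 cm
5–10 s: |-4| × 5 = 20 cm
10–11 s: |-9| × 1 = 9 cm
11–12 s: |3| × 1 = 3 cm
12–16 s: |9| × 4 = 36 cm
Total distance = 73 cm

73 cm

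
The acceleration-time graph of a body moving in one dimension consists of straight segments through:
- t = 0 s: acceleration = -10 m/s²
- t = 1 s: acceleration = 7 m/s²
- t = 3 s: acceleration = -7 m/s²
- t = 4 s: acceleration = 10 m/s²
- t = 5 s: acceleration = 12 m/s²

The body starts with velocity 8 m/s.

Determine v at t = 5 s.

19 m/s

Δv equals the area under the a-t graph; then v = v₀ + Δv.
0–1 s: ½(-10 + 7)(1) = -1.5 m/s
1–3 s: ½(7 + -7)(2) = 0 m/s
3–4 s: ½(-7 + 10)(1) = 1.5 m/s
4–5 s: ½(10 + 12)(1) = 11 m/s
Δv = 11 m/s, so v(5) = 8 + (11) = 19 m/s.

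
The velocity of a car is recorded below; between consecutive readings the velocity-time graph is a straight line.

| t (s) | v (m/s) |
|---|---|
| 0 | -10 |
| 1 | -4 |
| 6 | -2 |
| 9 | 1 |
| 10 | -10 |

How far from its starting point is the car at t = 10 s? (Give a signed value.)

Net displacement equals the area under the velocity-time graph (areas below the axis count negative).
0–1 s: ½(-10 + -4)(1) = -7 m
1–6 s: ½(-4 + -2)(5) = -15 m
6–9 s: ½(-2 + 1)(3) = -1.5 m
9–10 s: ½(1 + -10)(1) = -4.5 m
Net displacement = -28 m

-28 m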